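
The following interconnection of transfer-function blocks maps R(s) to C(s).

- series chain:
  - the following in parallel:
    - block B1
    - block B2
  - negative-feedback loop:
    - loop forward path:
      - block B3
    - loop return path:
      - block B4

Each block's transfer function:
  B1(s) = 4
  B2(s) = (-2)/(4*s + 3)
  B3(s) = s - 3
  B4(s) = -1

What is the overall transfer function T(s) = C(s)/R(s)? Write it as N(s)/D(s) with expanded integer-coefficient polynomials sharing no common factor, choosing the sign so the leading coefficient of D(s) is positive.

First reduce the diagram to T(s).

Step 1 - sum the parallel branches B1, B2: (16*s + 10)/(4*s + 3)
Step 2 - feedback reduction of B3, B4: (3 - s)/(s - 4)
Step 3 - reduce the series chain (B1+B2), [B3/(1+B3*B4)]; the result is T(s) itself (integer coefficients, no common factor, positive leading denominator coefficient)

Answer: (-16*s^2 + 38*s + 30)/(4*s^2 - 13*s - 12)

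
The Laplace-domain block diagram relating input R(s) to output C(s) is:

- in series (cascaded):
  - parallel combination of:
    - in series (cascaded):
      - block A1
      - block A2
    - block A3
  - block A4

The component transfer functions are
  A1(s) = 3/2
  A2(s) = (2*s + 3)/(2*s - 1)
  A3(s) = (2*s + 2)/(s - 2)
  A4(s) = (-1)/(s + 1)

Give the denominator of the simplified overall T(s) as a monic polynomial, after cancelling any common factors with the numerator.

The answer is s^3 - 3*s^2/2 - 3*s/2 + 1.

Reasoning:
[1] reduce the series chain A1, A2 -> (6*s + 9)/(4*s - 2)
[2] combine (A1*A2), A3 in parallel -> (14*s^2 + s - 22)/(4*s^2 - 10*s + 4)
[3] cascade ((A1*A2)+A3), A4 -> (-14*s^2 - s + 22)/(4*s^3 - 6*s^2 - 6*s + 4)
The result of step 3 is T(s) in lowest terms. Its denominator has leading coefficient 4; dividing the denominator through by 4 makes it monic.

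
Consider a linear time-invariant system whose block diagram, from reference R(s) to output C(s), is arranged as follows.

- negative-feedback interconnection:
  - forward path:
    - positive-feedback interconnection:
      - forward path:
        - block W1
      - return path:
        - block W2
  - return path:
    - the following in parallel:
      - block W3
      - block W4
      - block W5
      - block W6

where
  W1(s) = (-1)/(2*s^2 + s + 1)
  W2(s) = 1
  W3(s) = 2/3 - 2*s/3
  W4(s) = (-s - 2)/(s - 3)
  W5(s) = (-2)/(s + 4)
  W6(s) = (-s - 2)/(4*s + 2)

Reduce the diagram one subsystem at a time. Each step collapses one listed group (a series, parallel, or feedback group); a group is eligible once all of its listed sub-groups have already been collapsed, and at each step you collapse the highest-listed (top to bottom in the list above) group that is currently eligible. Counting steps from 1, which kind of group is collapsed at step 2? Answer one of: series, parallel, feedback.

Step 1 - close the feedback loop around W1, W2
Step 2 - add W3, W4, W5, W6 (parallel)
Step 3 - apply the feedback formula to [W1/(1-W1*W2)], (W3+W4+W5+W6)
At step 2 the group reduced is parallel.

Therefore the answer is parallel.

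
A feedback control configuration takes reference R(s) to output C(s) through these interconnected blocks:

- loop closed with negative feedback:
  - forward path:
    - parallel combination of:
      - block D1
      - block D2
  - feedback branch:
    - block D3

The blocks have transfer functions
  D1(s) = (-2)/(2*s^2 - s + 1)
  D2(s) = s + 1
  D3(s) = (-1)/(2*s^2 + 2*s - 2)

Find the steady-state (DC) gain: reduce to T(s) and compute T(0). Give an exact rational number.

(1) parallel reduction of D1, D2; result (2*s^3 + s^2 - 1)/(2*s^2 - s + 1)
(2) close the feedback loop around (D1+D2), D3; result (4*s^5 + 6*s^4 - 2*s^3 - 4*s^2 - 2*s + 2)/(4*s^4 - 5*s^2 + 4*s - 1)
Evaluating the step-2 result (the overall T(s)) at s = 0 gives T(0) = 2/(-1) = -2.

Answer: -2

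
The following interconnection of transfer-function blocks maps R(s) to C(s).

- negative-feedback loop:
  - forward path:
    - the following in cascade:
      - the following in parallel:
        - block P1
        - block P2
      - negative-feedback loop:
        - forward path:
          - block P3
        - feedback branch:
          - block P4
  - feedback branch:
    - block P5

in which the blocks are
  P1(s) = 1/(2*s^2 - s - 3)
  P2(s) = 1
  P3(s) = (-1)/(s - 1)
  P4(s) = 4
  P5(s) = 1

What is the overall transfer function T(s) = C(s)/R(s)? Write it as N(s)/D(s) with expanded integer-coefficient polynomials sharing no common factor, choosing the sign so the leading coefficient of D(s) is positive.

Step 1: reduce the parallel group P1, P2: (2*s^2 - s - 2)/(2*s^2 - s - 3)
Step 2: apply the feedback formula to P3, P4: (-1)/(s - 5)
Step 3: cascade (P1+P2), [P3/(1+P3*P4)]: (-2*s^2 + s + 2)/(2*s^3 - 11*s^2 + 2*s + 15)
Step 4: close the feedback loop around ((P1+P2)*[P3/(1+P3*P4)]), P5, giving the overall T(s)

Final answer: (-2*s^2 + s + 2)/(2*s^3 - 13*s^2 + 3*s + 17)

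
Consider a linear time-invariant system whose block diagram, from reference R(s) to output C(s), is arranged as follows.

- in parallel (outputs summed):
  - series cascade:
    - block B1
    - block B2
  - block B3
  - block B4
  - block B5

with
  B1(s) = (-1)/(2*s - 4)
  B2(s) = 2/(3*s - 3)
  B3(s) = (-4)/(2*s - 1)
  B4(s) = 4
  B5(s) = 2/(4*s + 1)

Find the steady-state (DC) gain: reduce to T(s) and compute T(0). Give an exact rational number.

Step 1 - cascade B1, B2 = (-1)/(3*s^2 - 9*s + 6)
Step 2 - add (B1*B2), B3, B4, B5 (parallel) = (96*s^4 - 348*s^3 + 334*s^2 - 28*s - 59)/(24*s^4 - 78*s^3 + 63*s^2 - 3*s - 6)
Step 2 gives the overall T(s). Then T(0) = -59/(-6) = 59/6.

Final answer: 59/6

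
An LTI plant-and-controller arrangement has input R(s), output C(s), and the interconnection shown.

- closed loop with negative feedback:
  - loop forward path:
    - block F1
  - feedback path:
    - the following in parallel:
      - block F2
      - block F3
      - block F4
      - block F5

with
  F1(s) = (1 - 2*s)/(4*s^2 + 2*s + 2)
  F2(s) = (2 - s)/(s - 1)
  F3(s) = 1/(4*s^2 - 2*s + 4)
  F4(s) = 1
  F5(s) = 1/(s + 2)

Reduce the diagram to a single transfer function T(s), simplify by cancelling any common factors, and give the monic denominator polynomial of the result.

Answer: s^6 + s^5 - 7*s^4/4 + 15*s^3/8 - 41*s^2/16 + 3*s/16 - 7/8

Working:
[1] reduce the parallel group F2, F3, F4, F5: (8*s^3 + s^2 + 7*s + 2)/(4*s^4 + 2*s^3 - 6*s^2 + 8*s - 8)
[2] reduce the feedback loop with forward F1 and return (F2+F3+F4+F5): (-8*s^5 + 14*s^3 - 22*s^2 + 24*s - 8)/(16*s^6 + 16*s^5 - 28*s^4 + 30*s^3 - 41*s^2 + 3*s - 14)
Step 2 gives the fully reduced T(s), with no common factor left to cancel. The denominator's leading coefficient is 16, so divide each of its coefficients by 16 to get the monic form.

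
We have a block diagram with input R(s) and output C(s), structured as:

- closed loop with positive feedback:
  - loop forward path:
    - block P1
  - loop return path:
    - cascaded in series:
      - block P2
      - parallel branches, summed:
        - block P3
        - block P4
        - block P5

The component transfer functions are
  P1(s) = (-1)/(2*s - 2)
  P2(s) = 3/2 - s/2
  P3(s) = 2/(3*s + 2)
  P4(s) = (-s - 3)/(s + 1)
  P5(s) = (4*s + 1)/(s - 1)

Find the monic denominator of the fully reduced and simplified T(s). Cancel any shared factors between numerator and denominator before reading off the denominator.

[1] sum the parallel branches P3, P4, P5 gives (9*s^3 + 17*s^2 + 18*s + 6)/(3*s^3 + 2*s^2 - 3*s - 2)
[2] cascade P2, (P3+P4+P5) gives (-9*s^4 + 10*s^3 + 33*s^2 + 48*s + 18)/(6*s^3 + 4*s^2 - 6*s - 4)
[3] reduce the feedback loop with forward P1 and return (P2*(P3+P4+P5)) gives (-6*s^3 - 4*s^2 + 6*s + 4)/(3*s^4 + 6*s^3 + 13*s^2 + 52*s + 26)
Step 3 gives the fully reduced T(s), with no common factor left to cancel. The denominator's leading coefficient is 3, so divide each of its coefficients by 3 to get the monic form.

Final answer: s^4 + 2*s^3 + 13*s^2/3 + 52*s/3 + 26/3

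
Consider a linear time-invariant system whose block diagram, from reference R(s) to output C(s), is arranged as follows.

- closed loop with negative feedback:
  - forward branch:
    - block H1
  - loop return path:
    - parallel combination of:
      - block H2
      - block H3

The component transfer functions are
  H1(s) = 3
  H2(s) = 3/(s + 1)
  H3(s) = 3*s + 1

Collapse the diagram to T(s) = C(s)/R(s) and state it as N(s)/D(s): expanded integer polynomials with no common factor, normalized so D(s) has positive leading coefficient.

The answer is (3*s + 3)/(9*s^2 + 13*s + 13).

Reasoning:
[1] parallel reduction of H2, H3, giving (3*s^2 + 4*s + 4)/(s + 1)
[2] reduce the feedback loop with forward H1 and return (H2+H3); the result is T(s) itself (integer coefficients, no common factor, positive leading denominator coefficient)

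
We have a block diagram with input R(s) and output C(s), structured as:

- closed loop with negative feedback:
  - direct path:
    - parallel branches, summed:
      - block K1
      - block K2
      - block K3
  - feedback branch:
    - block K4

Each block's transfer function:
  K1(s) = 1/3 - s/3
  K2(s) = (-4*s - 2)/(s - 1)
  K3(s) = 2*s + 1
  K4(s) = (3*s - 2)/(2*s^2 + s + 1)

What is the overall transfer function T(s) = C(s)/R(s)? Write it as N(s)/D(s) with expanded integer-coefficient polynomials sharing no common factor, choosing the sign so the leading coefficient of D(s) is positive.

Reducing step by step:

Step 1: reduce the parallel group K1, K2, K3; result (5*s^2 - 13*s - 10)/(3*s - 3)
Step 2: feedback reduction of (K1+K2+K3), K4, giving the overall T(s)

Answer: (10*s^4 - 21*s^3 - 28*s^2 - 23*s - 10)/(21*s^3 - 52*s^2 - 4*s + 17)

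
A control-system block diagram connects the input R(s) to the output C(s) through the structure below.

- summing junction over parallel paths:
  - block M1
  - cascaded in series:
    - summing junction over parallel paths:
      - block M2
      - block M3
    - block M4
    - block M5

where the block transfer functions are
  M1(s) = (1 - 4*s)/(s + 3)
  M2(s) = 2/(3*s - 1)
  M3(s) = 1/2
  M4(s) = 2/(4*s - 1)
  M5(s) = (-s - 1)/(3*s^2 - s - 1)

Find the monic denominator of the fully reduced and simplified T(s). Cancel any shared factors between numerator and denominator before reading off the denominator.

The answer is s^5 + 25*s^4/12 - 101*s^3/36 + 17*s/36 - 1/12.

Reasoning:
Step 1 - combine M2, M3 in parallel, giving (3*s + 3)/(6*s - 2)
Step 2 - combine (M2+M3), M4, M5 in series, giving (-3*s^2 - 6*s - 3)/(36*s^4 - 33*s^3 - 2*s^2 + 6*s - 1)
Step 3 - sum the parallel branches M1, ((M2+M3)*M4*M5), giving (-144*s^5 + 168*s^4 - 28*s^3 - 41*s^2 - 11*s - 10)/(36*s^5 + 75*s^4 - 101*s^3 + 17*s - 3)
Step 3 gives the fully reduced T(s), with no common factor left to cancel. The denominator's leading coefficient is 36, so divide each of its coefficients by 36 to get the monic form.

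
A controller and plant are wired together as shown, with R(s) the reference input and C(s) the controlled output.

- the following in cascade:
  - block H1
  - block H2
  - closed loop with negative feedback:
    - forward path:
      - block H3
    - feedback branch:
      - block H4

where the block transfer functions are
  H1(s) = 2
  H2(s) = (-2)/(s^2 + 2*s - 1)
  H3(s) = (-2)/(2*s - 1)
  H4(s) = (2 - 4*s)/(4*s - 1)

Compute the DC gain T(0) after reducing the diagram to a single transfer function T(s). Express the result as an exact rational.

(1) collapse the loop (H3 forward, H4 return), giving (2 - 8*s)/(8*s^2 + 2*s - 3)
(2) reduce the series chain H1, H2, [H3/(1+H3*H4)], giving (32*s - 8)/(8*s^4 + 18*s^3 - 7*s^2 - 8*s + 3)
Step 2 gives the overall T(s). Then T(0) = -8/3.

Therefore the answer is -8/3.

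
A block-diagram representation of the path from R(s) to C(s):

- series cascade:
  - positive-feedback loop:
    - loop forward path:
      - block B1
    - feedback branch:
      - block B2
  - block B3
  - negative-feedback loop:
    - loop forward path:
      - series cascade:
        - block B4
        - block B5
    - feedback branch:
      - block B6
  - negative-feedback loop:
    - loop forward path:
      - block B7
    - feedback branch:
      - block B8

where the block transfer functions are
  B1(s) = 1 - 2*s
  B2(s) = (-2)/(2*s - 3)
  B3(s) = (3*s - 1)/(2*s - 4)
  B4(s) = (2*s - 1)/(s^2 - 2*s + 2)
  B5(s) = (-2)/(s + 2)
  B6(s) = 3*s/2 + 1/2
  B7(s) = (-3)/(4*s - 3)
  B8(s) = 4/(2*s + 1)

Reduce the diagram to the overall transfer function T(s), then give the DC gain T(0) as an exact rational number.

The answer is 3/50.

Reasoning:
[1] collapse the loop (B1 forward, B2 return) = (4*s^2 - 8*s + 3)/(2*s + 1)
[2] reduce the series chain B4, B5 = (2 - 4*s)/(s^3 - 2*s + 4)
[3] reduce the feedback loop with forward (B4*B5) and return B6 = (2 - 4*s)/(s^3 - 6*s^2 - s + 5)
[4] close the feedback loop around B7, B8 = (-6*s - 3)/(8*s^2 - 2*s - 15)
[5] cascade [B1/(1-B1*B2)], B3, [(B4*B5)/(1+(B4*B5)*B6)], [B7/(1+B7*B8)] = (36*s^3 - 48*s^2 + 21*s - 3)/(4*s^5 - 27*s^4 + 4*s^3 + 83*s^2 - 5*s - 50)
Step 5 gives the overall T(s). Then T(0) = -3/(-50) = 3/50.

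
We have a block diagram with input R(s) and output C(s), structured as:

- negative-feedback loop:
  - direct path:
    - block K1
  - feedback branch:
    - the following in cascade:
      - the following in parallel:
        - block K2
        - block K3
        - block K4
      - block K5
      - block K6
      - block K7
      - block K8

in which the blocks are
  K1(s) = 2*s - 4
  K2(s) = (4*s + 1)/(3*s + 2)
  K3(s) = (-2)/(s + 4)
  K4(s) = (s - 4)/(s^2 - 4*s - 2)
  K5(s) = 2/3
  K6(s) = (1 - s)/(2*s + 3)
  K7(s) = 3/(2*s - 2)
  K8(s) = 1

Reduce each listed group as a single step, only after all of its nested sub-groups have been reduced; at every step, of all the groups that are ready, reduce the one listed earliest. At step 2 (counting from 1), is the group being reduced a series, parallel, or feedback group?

The answer is series.

Reasoning:
[1] parallel reduction of K2, K3, K4
[2] combine (K2+K3+K4), K5, K6, K7, K8 in series
[3] apply the feedback formula to K1, ((K2+K3+K4)*K5*K6*K7*K8)
So the answer for step 2 is series.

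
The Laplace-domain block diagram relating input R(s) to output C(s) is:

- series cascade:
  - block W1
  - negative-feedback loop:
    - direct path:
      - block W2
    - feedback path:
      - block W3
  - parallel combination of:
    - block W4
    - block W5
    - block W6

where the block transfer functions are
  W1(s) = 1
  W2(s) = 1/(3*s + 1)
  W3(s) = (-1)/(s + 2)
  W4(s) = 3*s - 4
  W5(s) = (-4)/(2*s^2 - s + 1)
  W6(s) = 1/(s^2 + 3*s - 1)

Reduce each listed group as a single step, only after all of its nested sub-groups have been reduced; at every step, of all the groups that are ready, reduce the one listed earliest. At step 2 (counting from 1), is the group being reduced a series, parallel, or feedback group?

1. close the feedback loop around W2, W3
2. reduce the parallel group W4, W5, W6
3. multiply W1, [W2/(1+W2*W3)], (W4+W5+W6) (series)
At step 2 the group reduced is parallel.

Hence the answer: parallel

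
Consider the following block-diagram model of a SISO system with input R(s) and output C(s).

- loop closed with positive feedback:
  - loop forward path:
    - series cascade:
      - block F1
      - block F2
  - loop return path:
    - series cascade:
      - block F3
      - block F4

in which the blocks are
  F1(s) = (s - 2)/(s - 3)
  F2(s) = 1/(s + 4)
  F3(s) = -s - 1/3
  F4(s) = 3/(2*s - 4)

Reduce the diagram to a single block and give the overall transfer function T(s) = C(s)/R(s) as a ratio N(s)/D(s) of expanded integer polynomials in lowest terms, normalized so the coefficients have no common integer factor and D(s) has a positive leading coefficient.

1. combine F1, F2 in series -> (s - 2)/(s^2 + s - 12)
2. series reduction of F3, F4 -> (-3*s - 1)/(2*s - 4)
3. close the feedback loop around (F1*F2), (F3*F4); the result is T(s) itself (integer coefficients, no common factor, positive leading denominator coefficient)

Answer: (2*s - 4)/(2*s^2 + 5*s - 23)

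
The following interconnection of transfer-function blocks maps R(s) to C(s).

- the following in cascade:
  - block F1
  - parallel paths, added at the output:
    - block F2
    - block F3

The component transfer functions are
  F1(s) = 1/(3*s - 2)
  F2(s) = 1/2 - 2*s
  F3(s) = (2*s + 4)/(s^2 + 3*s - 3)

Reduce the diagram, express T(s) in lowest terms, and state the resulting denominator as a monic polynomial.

The answer is s^3 + 7*s^2/3 - 5*s + 2.

Reasoning:
1. combine F2, F3 in parallel gives (-4*s^3 - 11*s^2 + 19*s + 5)/(2*s^2 + 6*s - 6)
2. cascade F1, (F2+F3) gives (-4*s^3 - 11*s^2 + 19*s + 5)/(6*s^3 + 14*s^2 - 30*s + 12)
Step 2 gives the fully reduced T(s), with no common factor left to cancel. The denominator's leading coefficient is 6, so divide each of its coefficients by 6 to get the monic form.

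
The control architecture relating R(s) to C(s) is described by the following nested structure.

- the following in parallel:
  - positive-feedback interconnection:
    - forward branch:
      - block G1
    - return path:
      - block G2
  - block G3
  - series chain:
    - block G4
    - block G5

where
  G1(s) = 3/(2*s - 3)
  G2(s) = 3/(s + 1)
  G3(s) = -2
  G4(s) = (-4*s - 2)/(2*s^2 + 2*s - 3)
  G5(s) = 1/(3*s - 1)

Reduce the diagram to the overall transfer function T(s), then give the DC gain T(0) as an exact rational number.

Reducing step by step:

Step 1. close the feedback loop around G1, G2 = (3*s + 3)/(2*s^2 - s - 12)
Step 2. multiply G4, G5 (series) = (-4*s - 2)/(6*s^3 + 4*s^2 - 11*s + 3)
Step 3. parallel reduction of [G1/(1-G1*G2)], G3, (G4*G5) = (-24*s^5 + 14*s^4 + 218*s^3 + 41*s^2 - 232*s + 105)/(12*s^5 + 2*s^4 - 98*s^3 - 31*s^2 + 129*s - 36)
The step-3 result is T(s). Setting s = 0: T(0) = 105/(-36) = -35/12.

Answer: -35/12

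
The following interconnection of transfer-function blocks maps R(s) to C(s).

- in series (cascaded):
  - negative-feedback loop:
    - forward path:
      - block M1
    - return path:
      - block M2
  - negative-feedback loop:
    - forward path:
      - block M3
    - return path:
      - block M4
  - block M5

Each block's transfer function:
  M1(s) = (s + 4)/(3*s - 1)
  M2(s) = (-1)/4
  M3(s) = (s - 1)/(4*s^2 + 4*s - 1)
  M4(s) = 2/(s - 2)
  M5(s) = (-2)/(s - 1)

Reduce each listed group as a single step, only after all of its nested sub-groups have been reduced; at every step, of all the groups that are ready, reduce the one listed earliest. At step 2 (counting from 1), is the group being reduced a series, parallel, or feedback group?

The answer is feedback.

Reasoning:
[1] collapse the loop (M1 forward, M2 return)
[2] collapse the loop (M3 forward, M4 return)
[3] series reduction of [M1/(1+M1*M2)], [M3/(1+M3*M4)], M5
So the answer for step 2 is feedback.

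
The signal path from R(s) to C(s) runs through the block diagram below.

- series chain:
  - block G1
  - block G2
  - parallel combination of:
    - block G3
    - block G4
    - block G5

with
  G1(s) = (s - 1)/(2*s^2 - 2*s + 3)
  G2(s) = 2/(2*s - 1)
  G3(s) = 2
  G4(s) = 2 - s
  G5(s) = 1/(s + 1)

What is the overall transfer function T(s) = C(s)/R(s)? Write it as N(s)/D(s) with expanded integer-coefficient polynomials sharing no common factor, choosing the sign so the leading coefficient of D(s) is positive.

First reduce the diagram to T(s).

(1) parallel reduction of G3, G4, G5, giving (-s^2 + 3*s + 5)/(s + 1)
(2) multiply G1, G2, (G3+G4+G5) (series), which is the overall transfer function T(s) = C(s)/R(s) in lowest terms

Answer: (-2*s^3 + 8*s^2 + 4*s - 10)/(4*s^4 - 2*s^3 + 2*s^2 + 5*s - 3)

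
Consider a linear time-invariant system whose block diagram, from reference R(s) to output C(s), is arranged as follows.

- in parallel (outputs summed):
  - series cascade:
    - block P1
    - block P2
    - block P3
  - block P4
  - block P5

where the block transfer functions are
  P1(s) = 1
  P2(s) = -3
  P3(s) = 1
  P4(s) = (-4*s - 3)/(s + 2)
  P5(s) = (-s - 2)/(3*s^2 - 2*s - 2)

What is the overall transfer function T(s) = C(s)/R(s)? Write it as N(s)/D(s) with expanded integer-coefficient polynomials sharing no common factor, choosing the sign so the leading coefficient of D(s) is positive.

Step 1 - cascade P1, P2, P3 = -3
Step 2 - add (P1*P2*P3), P4, P5 (parallel): this yields T(s), and no further normalization is needed

Final answer: (-21*s^3 - 14*s^2 + 28*s + 14)/(3*s^3 + 4*s^2 - 6*s - 4)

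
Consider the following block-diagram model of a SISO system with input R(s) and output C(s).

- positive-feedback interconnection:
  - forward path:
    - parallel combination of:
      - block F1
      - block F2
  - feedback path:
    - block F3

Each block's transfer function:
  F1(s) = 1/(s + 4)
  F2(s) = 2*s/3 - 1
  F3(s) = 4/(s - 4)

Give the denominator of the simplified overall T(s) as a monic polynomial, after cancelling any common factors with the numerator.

First reduce the diagram to T(s).

Step 1: add F1, F2 (parallel): (2*s^2 + 5*s - 9)/(3*s + 12)
Step 2: collapse the loop ((F1+F2) forward, F3 return): (-2*s^3 + 3*s^2 + 29*s - 36)/(5*s^2 + 20*s + 12)
Step 2 gives the fully reduced T(s), with no common factor left to cancel. The denominator's leading coefficient is 5, so divide each of its coefficients by 5 to get the monic form.

Answer: s^2 + 4*s + 12/5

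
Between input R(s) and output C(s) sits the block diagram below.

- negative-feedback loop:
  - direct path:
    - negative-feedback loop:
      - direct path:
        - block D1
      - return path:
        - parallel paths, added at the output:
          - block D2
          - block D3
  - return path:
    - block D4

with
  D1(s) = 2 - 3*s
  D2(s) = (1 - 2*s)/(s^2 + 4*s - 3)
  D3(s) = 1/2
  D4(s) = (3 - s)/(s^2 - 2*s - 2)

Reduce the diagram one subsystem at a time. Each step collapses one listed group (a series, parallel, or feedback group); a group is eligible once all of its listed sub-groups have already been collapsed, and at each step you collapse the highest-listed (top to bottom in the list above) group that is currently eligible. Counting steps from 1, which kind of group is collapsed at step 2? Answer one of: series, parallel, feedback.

The answer is feedback.

Reasoning:
[1] sum the parallel branches D2, D3
[2] close the feedback loop around D1, (D2+D3)
[3] collapse the loop ([D1/(1+D1*(D2+D3))] forward, D4 return)
So the answer for step 2 is feedback.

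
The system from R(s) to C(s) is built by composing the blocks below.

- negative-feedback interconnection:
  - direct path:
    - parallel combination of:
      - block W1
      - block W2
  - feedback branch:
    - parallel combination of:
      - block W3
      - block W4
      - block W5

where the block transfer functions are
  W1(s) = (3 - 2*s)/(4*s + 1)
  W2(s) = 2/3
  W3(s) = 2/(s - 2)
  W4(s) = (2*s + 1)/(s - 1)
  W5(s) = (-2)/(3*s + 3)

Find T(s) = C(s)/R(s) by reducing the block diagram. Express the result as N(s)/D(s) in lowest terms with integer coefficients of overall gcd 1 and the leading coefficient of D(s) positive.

The answer is (6*s^4 + 21*s^3 - 72*s^2 - 21*s + 66)/(48*s^4 + 5*s^3 - 61*s^2 - 68*s - 158).

Reasoning:
1. parallel reduction of W1, W2 gives (2*s + 11)/(12*s + 3)
2. sum the parallel branches W3, W4, W5 gives (6*s^3 + s^2 - 9*s - 16)/(3*s^3 - 6*s^2 - 3*s + 6)
3. close the feedback loop around (W1+W2), (W3+W4+W5), which is the overall transfer function T(s) = C(s)/R(s) in lowest terms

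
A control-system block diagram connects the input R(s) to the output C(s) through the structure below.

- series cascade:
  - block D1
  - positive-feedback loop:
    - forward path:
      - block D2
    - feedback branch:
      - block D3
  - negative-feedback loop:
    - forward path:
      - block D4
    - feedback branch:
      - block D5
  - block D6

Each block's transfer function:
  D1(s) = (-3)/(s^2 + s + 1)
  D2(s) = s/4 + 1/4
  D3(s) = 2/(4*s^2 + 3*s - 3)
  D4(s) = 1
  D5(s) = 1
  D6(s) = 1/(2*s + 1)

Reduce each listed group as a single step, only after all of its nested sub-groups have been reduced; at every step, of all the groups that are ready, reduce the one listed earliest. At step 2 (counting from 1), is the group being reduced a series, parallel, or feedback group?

1. reduce the feedback loop with forward D2 and return D3
2. collapse the loop (D4 forward, D5 return)
3. series reduction of D1, [D2/(1-D2*D3)], [D4/(1+D4*D5)], D6
Step 2: feedback.

Hence the answer: feedback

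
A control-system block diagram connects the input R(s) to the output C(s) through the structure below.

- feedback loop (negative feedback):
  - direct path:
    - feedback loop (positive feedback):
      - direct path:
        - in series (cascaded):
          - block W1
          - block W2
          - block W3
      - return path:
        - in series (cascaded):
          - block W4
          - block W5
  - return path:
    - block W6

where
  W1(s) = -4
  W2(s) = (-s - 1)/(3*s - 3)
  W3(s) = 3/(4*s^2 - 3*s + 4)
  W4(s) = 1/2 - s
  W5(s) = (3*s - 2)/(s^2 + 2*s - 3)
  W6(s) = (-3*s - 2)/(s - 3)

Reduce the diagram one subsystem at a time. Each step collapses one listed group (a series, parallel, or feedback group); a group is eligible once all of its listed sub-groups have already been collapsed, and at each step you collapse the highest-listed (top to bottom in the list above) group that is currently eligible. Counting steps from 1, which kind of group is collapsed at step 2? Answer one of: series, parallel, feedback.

The answer is series.

Reasoning:
[1] series reduction of W1, W2, W3
[2] series reduction of W4, W5
[3] reduce the feedback loop with forward (W1*W2*W3) and return (W4*W5)
[4] feedback reduction of [(W1*W2*W3)/(1-(W1*W2*W3)*(W4*W5))], W6
So the answer for step 2 is series.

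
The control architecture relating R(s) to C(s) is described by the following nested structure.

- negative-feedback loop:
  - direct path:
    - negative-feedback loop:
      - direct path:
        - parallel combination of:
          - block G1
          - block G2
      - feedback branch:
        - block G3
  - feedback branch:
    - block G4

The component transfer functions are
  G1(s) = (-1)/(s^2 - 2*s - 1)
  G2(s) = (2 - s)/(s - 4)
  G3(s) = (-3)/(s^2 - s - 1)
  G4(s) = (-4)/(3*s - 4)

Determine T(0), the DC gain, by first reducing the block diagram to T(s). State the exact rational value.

1. add G1, G2 (parallel) gives (-s^3 + 4*s^2 - 4*s + 2)/(s^3 - 6*s^2 + 7*s + 4)
2. reduce the feedback loop with forward (G1+G2) and return G3 gives (-s^5 + 5*s^4 - 7*s^3 + 2*s^2 + 2*s - 2)/(s^5 - 7*s^4 + 15*s^3 - 9*s^2 + s - 10)
3. close the feedback loop around [(G1+G2)/(1+(G1+G2)*G3)], G4 gives (-3*s^6 + 19*s^5 - 41*s^4 + 34*s^3 - 2*s^2 - 14*s + 8)/(3*s^6 - 21*s^5 + 53*s^4 - 59*s^3 + 31*s^2 - 42*s + 48)
Step 3 gives the overall T(s). Then T(0) = 8/48 = 1/6.

Final answer: 1/6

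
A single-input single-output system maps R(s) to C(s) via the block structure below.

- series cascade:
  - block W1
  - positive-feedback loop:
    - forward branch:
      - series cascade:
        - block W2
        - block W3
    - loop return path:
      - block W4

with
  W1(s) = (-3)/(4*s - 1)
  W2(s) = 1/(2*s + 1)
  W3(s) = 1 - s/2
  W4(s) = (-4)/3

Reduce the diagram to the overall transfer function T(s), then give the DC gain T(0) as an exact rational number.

[1] combine W2, W3 in series = (2 - s)/(4*s + 2)
[2] apply the feedback formula to (W2*W3), W4 = (6 - 3*s)/(8*s + 14)
[3] multiply W1, [(W2*W3)/(1-(W2*W3)*W4)] (series) = (9*s - 18)/(32*s^2 + 48*s - 14)
That last expression is T(s); at s = 0 only the constant terms survive, so T(0) = -18/(-14) = 9/7.

Hence the answer: 9/7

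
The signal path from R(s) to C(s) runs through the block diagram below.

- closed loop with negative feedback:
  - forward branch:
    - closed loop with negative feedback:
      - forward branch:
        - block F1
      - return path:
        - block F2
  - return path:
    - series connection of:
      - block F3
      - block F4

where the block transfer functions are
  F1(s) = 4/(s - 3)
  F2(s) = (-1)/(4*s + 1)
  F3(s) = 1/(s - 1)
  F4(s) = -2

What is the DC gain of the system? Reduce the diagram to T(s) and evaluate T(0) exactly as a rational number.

(1) close the feedback loop around F1, F2: (16*s + 4)/(4*s^2 - 11*s - 7)
(2) series reduction of F3, F4: (-2)/(s - 1)
(3) reduce the feedback loop with forward [F1/(1+F1*F2)] and return (F3*F4): (16*s^2 - 12*s - 4)/(4*s^3 - 15*s^2 - 28*s - 1)
Step 3 gives the overall T(s). Then T(0) = -4/(-1) = 4.

Answer: 4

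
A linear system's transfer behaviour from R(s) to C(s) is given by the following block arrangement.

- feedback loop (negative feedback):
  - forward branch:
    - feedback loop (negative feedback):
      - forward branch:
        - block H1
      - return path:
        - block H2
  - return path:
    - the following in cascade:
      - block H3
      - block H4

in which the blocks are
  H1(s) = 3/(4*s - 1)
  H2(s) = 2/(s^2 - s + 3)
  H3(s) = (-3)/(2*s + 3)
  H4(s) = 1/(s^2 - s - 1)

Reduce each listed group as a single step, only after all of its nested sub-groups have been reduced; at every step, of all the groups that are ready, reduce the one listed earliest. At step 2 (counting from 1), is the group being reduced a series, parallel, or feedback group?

[1] reduce the feedback loop with forward H1 and return H2
[2] multiply H3, H4 (series)
[3] feedback reduction of [H1/(1+H1*H2)], (H3*H4)
The group at step 2 is a series group.

Answer: series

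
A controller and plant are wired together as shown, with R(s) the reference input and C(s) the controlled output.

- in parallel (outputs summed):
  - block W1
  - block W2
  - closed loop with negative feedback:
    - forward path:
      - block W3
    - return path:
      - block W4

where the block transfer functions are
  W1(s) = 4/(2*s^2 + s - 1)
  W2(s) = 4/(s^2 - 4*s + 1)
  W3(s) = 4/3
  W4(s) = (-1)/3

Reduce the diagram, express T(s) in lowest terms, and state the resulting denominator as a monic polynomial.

Reducing step by step:

Step 1. collapse the loop (W3 forward, W4 return) -> 12/5
Step 2. combine W1, W2, [W3/(1+W3*W4)] in parallel -> (24*s^4 - 84*s^3 + 24*s^2 - 12)/(10*s^4 - 35*s^3 - 15*s^2 + 25*s - 5)
The result of step 2 is T(s) in lowest terms. Its denominator has leading coefficient 10; dividing the denominator through by 10 makes it monic.

Answer: s^4 - 7*s^3/2 - 3*s^2/2 + 5*s/2 - 1/2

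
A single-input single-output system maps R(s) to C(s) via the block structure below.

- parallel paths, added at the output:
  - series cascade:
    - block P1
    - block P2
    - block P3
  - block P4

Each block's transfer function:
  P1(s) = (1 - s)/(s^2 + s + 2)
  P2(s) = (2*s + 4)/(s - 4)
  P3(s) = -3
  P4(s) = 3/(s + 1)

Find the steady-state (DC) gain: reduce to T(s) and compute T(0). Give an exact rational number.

The answer is 9/2.

Reasoning:
Step 1: series reduction of P1, P2, P3: (6*s^2 + 6*s - 12)/(s^3 - 3*s^2 - 2*s - 8)
Step 2: parallel reduction of (P1*P2*P3), P4: (9*s^3 + 3*s^2 - 12*s - 36)/(s^4 - 2*s^3 - 5*s^2 - 10*s - 8)
That last expression is T(s); at s = 0 only the constant terms survive, so T(0) = -36/(-8) = 9/2.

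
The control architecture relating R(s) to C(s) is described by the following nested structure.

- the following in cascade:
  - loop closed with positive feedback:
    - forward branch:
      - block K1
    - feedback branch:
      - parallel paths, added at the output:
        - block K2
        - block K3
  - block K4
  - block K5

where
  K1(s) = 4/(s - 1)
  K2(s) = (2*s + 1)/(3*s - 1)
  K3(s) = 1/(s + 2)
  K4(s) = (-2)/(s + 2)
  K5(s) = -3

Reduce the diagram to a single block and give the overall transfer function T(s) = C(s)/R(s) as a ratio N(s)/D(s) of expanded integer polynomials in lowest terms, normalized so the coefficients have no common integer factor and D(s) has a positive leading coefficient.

Step 1: sum the parallel branches K2, K3 -> (2*s^2 + 8*s + 1)/(3*s^2 + 5*s - 2)
Step 2: feedback reduction of K1, (K2+K3) -> (12*s^2 + 20*s - 8)/(3*s^3 - 6*s^2 - 39*s - 2)
Step 3: series reduction of [K1/(1-K1*(K2+K3))], K4, K5; the result is T(s) itself (integer coefficients, no common factor, positive leading denominator coefficient)

Answer: (72*s - 24)/(3*s^3 - 6*s^2 - 39*s - 2)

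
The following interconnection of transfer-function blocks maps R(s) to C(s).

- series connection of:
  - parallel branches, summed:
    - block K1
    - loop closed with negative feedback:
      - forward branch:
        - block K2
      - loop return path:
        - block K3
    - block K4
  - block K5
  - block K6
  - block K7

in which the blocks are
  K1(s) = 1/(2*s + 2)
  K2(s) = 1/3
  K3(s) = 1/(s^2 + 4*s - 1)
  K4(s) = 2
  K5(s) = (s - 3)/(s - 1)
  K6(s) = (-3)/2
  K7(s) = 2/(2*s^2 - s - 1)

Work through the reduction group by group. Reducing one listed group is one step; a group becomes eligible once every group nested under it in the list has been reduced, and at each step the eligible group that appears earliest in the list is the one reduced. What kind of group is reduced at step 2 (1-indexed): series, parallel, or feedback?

Answer: parallel

Working:
1. apply the feedback formula to K2, K3
2. combine K1, [K2/(1+K2*K3)], K4 in parallel
3. reduce the series chain (K1+[K2/(1+K2*K3)]+K4), K5, K6, K7
Step 2 collapses a parallel group.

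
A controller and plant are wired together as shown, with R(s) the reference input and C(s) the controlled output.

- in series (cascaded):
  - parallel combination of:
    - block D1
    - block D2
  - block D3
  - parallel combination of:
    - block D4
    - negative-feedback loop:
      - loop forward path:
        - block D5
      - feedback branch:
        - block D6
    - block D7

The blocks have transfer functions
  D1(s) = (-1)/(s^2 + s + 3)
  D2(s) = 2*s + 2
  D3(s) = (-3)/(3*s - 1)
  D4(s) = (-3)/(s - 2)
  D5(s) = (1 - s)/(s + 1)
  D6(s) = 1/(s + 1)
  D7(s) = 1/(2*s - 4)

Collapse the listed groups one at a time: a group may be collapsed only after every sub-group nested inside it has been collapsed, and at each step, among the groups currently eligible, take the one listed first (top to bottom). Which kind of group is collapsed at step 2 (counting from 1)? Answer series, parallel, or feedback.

1. parallel reduction of D1, D2
2. close the feedback loop around D5, D6
3. combine D4, [D5/(1+D5*D6)], D7 in parallel
4. cascade (D1+D2), D3, (D4+[D5/(1+D5*D6)]+D7)
The group at step 2 is a feedback group.

Answer: feedback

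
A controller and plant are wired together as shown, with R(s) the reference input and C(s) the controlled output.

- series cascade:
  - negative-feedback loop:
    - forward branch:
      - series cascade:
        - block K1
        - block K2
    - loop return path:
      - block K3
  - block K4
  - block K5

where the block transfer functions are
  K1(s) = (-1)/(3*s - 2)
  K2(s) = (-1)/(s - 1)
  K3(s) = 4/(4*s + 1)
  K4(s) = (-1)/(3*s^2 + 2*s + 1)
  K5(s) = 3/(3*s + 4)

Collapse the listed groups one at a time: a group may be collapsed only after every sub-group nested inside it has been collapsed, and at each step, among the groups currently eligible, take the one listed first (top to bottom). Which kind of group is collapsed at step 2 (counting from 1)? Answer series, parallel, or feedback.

Step 1. cascade K1, K2
Step 2. feedback reduction of (K1*K2), K3
Step 3. reduce the series chain [(K1*K2)/(1+(K1*K2)*K3)], K4, K5
Step 2: feedback.

Therefore the answer is feedback.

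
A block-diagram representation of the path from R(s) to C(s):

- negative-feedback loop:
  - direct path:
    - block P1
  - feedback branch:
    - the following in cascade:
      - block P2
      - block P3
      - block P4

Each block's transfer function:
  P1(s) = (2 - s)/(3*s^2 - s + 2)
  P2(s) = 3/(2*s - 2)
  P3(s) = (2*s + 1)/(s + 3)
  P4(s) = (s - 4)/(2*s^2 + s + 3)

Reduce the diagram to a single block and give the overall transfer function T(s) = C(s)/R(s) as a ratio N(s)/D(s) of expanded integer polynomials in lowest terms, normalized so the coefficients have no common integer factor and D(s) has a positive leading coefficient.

Step 1: multiply P2, P3, P4 (series): (6*s^2 - 21*s - 12)/(4*s^4 + 10*s^3 - 2*s^2 + 6*s - 18)
Step 2: close the feedback loop around P1, (P2*P3*P4), giving the overall T(s)

Final answer: (-4*s^5 - 2*s^4 + 22*s^3 - 10*s^2 + 30*s - 36)/(12*s^6 + 26*s^5 - 8*s^4 + 34*s^3 - 31*s^2 - 60)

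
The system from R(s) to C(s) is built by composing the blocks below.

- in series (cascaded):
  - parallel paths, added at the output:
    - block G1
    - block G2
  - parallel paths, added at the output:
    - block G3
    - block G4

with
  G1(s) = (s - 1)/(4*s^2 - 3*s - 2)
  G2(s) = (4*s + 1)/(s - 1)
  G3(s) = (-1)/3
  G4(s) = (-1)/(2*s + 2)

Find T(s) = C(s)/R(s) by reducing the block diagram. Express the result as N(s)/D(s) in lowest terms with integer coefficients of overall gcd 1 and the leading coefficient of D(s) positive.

(1) add G1, G2 (parallel) -> (16*s^3 - 7*s^2 - 13*s - 1)/(4*s^3 - 7*s^2 + s + 2)
(2) sum the parallel branches G3, G4 -> (-2*s - 5)/(6*s + 6)
(3) reduce the series chain (G1+G2), (G3+G4): this yields T(s), and no further normalization is needed

Final answer: (-32*s^4 - 66*s^3 + 61*s^2 + 67*s + 5)/(24*s^4 - 18*s^3 - 36*s^2 + 18*s + 12)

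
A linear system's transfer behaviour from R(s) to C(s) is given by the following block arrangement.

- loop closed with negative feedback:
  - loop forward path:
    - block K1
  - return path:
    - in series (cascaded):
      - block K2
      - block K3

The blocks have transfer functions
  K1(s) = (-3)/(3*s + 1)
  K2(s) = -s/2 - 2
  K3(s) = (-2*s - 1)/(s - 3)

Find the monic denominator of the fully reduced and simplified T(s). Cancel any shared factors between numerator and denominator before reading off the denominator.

First reduce the diagram to T(s).

1. cascade K2, K3; result (2*s^2 + 9*s + 4)/(2*s - 6)
2. collapse the loop (K1 forward, (K2*K3) return); result (6*s - 18)/(43*s + 18)
No further cancellation is possible in the step-2 result, so that is T(s). Its denominator becomes monic after dividing by the leading coefficient 43.

Answer: s + 18/43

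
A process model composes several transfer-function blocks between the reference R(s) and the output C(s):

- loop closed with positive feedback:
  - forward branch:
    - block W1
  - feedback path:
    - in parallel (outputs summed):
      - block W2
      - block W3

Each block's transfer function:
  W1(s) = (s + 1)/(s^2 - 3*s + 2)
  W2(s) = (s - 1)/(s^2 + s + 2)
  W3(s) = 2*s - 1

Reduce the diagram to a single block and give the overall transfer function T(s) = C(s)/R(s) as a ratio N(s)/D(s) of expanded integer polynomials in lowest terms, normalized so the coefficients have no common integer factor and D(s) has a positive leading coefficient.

Answer: (-s^3 - 2*s^2 - 3*s - 2)/(s^4 + 5*s^3 + 4*s^2 + 5*s - 7)

Working:
[1] sum the parallel branches W2, W3 gives (2*s^3 + s^2 + 4*s - 3)/(s^2 + s + 2)
[2] close the feedback loop around W1, (W2+W3) - this is the overall T(s), already in the required normalized form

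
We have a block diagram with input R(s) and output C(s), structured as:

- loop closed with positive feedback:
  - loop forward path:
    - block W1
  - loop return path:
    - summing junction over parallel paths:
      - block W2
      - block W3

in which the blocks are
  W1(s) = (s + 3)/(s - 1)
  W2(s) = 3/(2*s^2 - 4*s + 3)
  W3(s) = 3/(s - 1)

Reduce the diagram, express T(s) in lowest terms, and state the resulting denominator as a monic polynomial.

First reduce the diagram to T(s).

1. combine W2, W3 in parallel, giving (6*s^2 - 9*s + 6)/(2*s^3 - 6*s^2 + 7*s - 3)
2. apply the feedback formula to W1, (W2+W3), giving (2*s^4 - 11*s^2 + 18*s - 9)/(2*s^4 - 14*s^3 + 4*s^2 + 11*s - 15)
No further cancellation is possible in the step-2 result, so that is T(s). Its denominator becomes monic after dividing by the leading coefficient 2.

Answer: s^4 - 7*s^3 + 2*s^2 + 11*s/2 - 15/2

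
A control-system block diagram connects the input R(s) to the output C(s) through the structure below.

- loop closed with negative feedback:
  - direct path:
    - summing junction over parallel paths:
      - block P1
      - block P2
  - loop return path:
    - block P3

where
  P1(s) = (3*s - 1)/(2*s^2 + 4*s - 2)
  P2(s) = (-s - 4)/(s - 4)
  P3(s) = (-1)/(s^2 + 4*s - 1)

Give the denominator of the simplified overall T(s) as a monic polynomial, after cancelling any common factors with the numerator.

1. sum the parallel branches P1, P2: (-2*s^3 - 9*s^2 - 27*s + 12)/(2*s^3 - 4*s^2 - 18*s + 8)
2. feedback reduction of (P1+P2), P3: (-2*s^5 - 17*s^4 - 61*s^3 - 87*s^2 + 75*s - 12)/(2*s^5 + 4*s^4 - 34*s^3 - 51*s^2 + 77*s - 20)
T(s) is the step-2 result (common factors already cancelled). Leading coefficient of the denominator: 2. Divide through by 2 for the monic polynomial.

Hence the answer: s^5 + 2*s^4 - 17*s^3 - 51*s^2/2 + 77*s/2 - 10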